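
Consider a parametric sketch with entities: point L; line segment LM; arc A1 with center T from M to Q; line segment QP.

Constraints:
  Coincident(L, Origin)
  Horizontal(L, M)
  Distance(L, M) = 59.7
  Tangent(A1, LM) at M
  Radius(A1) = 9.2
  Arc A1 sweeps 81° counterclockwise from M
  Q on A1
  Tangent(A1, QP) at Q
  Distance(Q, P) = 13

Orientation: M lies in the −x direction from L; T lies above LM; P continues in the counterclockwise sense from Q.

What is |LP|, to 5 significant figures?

52.767

On A1, M sits at bearing -90° from T; an 81° counterclockwise sweep puts Q at bearing -9°, so Q = T + 9.2·(cos -9°, sin -9°) = (-50.613, 7.7608). A1 meets QP tangentially, so TQ is at right angles to QP, so QP runs along (−sin -9°, cos -9°); with |QP| = 13.0, P = (-48.580, 20.601). Then |LP| = |P − L| = 52.767.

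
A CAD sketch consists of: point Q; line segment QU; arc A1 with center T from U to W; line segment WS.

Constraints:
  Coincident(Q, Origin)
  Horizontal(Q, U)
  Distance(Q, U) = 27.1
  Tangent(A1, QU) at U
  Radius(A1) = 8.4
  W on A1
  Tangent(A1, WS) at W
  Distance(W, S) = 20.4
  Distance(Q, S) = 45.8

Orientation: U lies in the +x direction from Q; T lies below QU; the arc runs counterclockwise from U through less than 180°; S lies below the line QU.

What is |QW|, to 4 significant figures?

25.60

Checks: |TW| = 8.400 ✓; ∠(TW, WS) = 90.00° ✓; |WS| = 20.40 ✓; |QS| = 45.80 ✓.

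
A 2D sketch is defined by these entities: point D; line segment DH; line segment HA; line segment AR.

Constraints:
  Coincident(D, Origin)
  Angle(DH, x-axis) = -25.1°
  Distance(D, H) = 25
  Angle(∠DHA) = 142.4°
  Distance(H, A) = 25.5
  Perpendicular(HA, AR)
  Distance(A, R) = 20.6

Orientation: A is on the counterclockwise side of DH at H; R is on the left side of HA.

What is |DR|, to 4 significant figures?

45.62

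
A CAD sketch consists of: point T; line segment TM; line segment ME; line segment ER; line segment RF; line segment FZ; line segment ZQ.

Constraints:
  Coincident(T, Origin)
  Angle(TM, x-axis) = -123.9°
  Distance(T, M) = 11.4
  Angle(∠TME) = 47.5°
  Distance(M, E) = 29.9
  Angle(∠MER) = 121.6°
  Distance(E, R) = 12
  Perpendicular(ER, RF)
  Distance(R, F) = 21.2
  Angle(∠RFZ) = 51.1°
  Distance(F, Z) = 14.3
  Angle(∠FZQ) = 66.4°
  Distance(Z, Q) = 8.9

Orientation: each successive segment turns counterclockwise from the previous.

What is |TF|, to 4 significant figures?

16.61

T is at the origin; TM runs at -123.9° with length 11.4, so M = (-6.358, -9.462). ∠TME = 47.5° gives ME at 8.600° from the x-axis; with |ME| = 29.9, E = (23.21, -4.991). ∠MER = 121.6° gives ER at 67.00° from the x-axis; with |ER| = 12.0, R = (27.89, 6.055). ER is perpendicular to RF, so RF runs at 157.0°; with |RF| = 21.2, F = (8.380, 14.34). Then |TF| = |F − T| = 16.61.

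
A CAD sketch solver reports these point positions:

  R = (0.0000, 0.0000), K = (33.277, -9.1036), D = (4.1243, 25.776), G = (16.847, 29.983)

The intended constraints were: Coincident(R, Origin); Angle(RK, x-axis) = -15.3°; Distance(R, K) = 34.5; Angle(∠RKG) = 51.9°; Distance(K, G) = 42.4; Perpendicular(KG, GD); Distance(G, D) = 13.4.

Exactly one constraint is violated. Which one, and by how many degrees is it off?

Perpendicular(KG, GD) — off by 4.50°.

R = (0.00, 0.00) ✓; RK at -15.30° ✓; |RK| = 34.50 ✓; ∠RKG = 51.90° ✓; |KG| = 42.40 ✓; ∠(KG, GD) = 85.50° ✗; |GD| = 13.40 ✓.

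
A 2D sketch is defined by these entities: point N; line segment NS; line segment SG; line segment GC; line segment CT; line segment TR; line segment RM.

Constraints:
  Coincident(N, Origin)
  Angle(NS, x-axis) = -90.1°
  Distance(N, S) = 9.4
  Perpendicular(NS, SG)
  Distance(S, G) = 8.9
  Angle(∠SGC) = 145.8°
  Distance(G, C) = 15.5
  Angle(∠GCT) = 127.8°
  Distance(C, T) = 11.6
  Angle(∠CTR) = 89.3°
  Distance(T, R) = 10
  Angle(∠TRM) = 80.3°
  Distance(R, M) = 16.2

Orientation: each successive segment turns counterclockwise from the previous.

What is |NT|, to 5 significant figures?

24.950

N is at the origin; NS runs at -90.1° with length 9.4, so S = (-0.016406, -9.4000). NS ⟂ SG, so SG runs at -0.10000°; with |SG| = 8.9, G = (8.8836, -9.4155). ∠SGC = 145.8° gives GC at 34.100° from the x-axis; with |GC| = 15.5, C = (21.719, -0.72561). ∠GCT = 127.8° gives CT at 86.300° from the x-axis; with |CT| = 11.6, T = (22.467, 10.850). Then |NT| = |T − N| = 24.950.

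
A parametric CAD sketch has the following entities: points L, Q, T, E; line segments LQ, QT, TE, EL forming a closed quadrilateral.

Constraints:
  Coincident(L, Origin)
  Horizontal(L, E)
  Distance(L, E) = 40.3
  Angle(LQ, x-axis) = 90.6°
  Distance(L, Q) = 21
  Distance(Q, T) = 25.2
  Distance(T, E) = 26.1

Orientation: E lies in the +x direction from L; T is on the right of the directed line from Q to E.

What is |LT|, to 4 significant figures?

14.21

Checks: |QT| = 25.20 ✓; |TE| = 26.10 ✓.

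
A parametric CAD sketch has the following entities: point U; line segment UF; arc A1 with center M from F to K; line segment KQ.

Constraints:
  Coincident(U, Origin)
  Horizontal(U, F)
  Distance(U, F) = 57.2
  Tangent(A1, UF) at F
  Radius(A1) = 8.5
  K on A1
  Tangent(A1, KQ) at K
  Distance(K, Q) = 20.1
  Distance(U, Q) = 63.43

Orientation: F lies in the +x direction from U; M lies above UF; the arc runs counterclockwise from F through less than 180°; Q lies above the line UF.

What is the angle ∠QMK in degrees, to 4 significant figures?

67.08°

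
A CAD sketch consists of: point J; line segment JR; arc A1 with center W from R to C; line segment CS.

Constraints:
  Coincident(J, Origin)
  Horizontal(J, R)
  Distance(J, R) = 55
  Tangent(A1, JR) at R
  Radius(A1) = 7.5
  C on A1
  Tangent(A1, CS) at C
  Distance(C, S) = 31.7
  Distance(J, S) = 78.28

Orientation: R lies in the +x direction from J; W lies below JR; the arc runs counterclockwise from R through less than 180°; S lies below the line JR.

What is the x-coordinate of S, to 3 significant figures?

69.0

J is at the origin; JR is horizontal with |JR| = 55.0 and R on the +x side, so R = (55.0, 0.00). A1 meets JR tangentially, so WR is at right angles to JR, so W = R + (0, -7.5) = (55.0, -7.50). Since WC ⟂ CS (tangency), |WS| = √(7.5² + 31.7²) = 32.6 regardless of where C sits on A1. So S lies on both circle(J, 78.28) and circle(W, 32.6); the below-JR intersection is S = (69.0, -36.9). C is the foot of the tangent from S: C = (49.2, -12.2).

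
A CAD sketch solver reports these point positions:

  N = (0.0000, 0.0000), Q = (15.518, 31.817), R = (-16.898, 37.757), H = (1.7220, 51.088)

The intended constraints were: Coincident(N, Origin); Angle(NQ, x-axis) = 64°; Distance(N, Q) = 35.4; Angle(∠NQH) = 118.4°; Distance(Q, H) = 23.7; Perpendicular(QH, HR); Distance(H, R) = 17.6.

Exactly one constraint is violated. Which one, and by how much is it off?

Distance(H, R) = 17.6 — off by 5.30.

N = (0.00, 0.00) ✓; NQ at 64.00° ✓; |NQ| = 35.40 ✓; ∠NQH = 118.4° ✓; |QH| = 23.70 ✓; ∠(QH, HR) = 90.00° ✓; |HR| = 22.90 ✗.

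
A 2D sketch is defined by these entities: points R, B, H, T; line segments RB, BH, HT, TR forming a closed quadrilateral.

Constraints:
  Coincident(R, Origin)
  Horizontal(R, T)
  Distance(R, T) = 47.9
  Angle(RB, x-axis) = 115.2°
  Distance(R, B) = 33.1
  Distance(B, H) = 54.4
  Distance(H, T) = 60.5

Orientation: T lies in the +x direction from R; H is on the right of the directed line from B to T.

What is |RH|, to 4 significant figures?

25.24

Checks: R.y = 0.00, T.y = 0.00 ✓; |BH| = 54.40 ✓; |HT| = 60.50 ✓.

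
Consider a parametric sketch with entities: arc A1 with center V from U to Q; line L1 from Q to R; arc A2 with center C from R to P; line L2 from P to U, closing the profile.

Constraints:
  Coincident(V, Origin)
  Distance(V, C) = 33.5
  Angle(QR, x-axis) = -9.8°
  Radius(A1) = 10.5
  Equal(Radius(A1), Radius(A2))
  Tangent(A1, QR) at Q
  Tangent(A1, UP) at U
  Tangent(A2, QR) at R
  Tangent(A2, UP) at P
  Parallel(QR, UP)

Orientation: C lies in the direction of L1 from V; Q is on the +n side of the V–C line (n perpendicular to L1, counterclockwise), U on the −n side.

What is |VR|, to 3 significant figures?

35.1

The slot axis is L1's direction at -9.8°, so u = (cos -9.8°, sin -9.8°) = (0.985, -0.170) and n = (−sin -9.8°, cos -9.8°) = (0.170, 0.985). V is at the origin and C lies 33.5 along u from V, so C = 33.5·u = (33.0, -5.70). Tangency of A1 to both parallel lines with radius 10.5 puts Q and U at V ± 10.5·n: Q = (1.79, 10.3), U = (-1.79, -10.3). Equal radii place R and P the same way about C: R = C + 10.5·n = (34.8, 4.64), P = C − 10.5·n = (31.2, -16.0). Then |VR| = |R − V| = 35.1.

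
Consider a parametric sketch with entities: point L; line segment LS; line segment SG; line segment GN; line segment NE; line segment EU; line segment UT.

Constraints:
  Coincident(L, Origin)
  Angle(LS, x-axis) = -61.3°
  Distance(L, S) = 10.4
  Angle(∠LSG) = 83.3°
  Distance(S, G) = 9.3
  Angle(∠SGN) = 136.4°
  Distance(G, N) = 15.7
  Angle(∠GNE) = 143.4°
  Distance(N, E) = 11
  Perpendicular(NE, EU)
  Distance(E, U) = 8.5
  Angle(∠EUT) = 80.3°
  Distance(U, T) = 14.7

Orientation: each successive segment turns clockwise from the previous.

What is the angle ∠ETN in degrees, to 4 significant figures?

37.34°

NE is perpendicular to EU, so EU runs at 31.80°; with |EU| = 8.5, U = (-16.80, 7.001). ∠EUT = 80.3° gives UT at -67.90° from the x-axis; with |UT| = 14.7, T = (-11.27, -6.619). Then cos ∠ETN = TE·TN / (|TE||TN|), giving 37.34°.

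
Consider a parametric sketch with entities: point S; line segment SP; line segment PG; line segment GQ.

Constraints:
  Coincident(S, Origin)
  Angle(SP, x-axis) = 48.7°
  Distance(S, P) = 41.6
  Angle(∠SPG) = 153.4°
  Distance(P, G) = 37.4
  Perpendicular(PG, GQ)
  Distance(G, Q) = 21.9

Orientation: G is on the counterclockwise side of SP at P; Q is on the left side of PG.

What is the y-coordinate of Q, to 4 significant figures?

72.99

∠SPG = 153.4°, so PG runs at 48.7° + (180° − 153.4°) = 75.30° from the x-axis; with |PG| = 37.4, G = P + 37.4·(cos 75.30°, sin 75.30°) = (36.95, 67.43). The perpendicularity gives GQ at right angles to PG; with |GQ| = 21.9 on the left of PG, Q = G + 21.9·(-0.9673, 0.2538) = (15.76, 72.99). So Q.y = 72.99.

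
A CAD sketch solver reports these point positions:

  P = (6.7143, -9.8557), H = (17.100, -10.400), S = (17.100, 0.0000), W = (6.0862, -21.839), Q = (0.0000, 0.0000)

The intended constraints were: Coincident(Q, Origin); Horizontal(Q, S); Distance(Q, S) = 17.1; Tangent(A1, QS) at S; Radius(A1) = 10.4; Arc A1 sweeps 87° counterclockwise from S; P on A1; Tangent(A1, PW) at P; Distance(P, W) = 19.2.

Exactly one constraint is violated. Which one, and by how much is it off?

Distance(P, W) = 19.2 — off by 7.20.

Q = (0.00, 0.00) ✓; Q.y = 0.00, S.y = 0.00 ✓; |QS| = 17.10 ✓; ∠(HS, SQ) = 90.00° ✓; |HS| = 10.40 ✓; bearing(H→P) − bearing(H→S) = 87.00° ✓; |HP| = 10.40 ✓; ∠(HP, PW) = 90.00° ✓; |PW| = 12.00 ✗.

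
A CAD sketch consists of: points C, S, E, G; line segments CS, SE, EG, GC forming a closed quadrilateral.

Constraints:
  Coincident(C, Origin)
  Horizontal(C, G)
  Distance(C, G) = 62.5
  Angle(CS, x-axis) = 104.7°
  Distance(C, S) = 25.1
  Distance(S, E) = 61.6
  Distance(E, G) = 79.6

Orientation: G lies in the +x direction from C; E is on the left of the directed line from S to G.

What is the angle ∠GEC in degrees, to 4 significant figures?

46.26°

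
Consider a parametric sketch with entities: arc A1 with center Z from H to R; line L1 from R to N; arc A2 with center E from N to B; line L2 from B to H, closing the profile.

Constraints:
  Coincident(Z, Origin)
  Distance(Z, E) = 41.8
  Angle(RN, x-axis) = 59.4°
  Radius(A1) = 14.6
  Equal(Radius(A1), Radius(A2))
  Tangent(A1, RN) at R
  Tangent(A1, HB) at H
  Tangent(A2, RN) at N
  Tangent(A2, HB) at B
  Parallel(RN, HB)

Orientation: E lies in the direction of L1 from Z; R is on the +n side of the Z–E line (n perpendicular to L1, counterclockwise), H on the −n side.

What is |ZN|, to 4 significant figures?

44.28

Tangency of A1 to both parallel lines with radius 14.6 puts R and H at Z ± 14.6·n: R = (-12.57, 7.432), H = (12.57, -7.432). Equal radii place N and B the same way about E: N = E + 14.6·n = (8.711, 43.41), B = E − 14.6·n = (33.84, 28.55). Then |ZN| = |N − Z| = 44.28.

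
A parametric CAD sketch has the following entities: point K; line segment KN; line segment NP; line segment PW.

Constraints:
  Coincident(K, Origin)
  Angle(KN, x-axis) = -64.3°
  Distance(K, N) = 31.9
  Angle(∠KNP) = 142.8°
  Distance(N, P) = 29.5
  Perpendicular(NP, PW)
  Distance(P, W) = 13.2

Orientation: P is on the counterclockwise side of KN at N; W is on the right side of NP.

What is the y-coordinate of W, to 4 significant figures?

-53.93

K is at the origin; KN runs at -64.3° with length 31.9, so N = 31.9·(cos -64.3°, sin -64.3°) = (13.83, -28.74). ∠KNP = 142.8°, so NP runs at -64.3° + (180° − 142.8°) = -27.10° from the x-axis; with |NP| = 29.5, P = N + 29.5·(cos -27.10°, sin -27.10°) = (40.10, -42.18). NP is perpendicular to PW; with |PW| = 13.2 on the right of NP, W = P + 13.2·(-0.4555, -0.8902) = (34.08, -53.93). So W.y = -53.93.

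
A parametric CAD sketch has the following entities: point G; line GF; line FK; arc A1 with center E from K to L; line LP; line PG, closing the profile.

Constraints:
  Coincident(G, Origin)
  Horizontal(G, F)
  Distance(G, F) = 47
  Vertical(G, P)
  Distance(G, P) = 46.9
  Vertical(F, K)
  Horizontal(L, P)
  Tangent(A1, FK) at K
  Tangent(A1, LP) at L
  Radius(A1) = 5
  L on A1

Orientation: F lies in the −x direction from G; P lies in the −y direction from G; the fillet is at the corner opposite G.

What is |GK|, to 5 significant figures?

62.965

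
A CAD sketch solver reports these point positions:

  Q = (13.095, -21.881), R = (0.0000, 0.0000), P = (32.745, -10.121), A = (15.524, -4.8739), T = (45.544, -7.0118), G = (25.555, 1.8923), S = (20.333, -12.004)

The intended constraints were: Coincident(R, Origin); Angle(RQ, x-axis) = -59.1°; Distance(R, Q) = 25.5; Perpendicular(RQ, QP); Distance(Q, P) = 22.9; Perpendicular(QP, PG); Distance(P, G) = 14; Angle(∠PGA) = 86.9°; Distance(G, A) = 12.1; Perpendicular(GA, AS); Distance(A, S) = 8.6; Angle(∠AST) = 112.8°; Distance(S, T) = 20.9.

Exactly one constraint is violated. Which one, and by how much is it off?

Distance(S, T) = 20.9 — off by 4.80.

R = (0.00, 0.00) ✓; RQ at -59.10° ✓; |RQ| = 25.50 ✓; ∠(RQ, QP) = 90.00° ✓; |QP| = 22.90 ✓; ∠(QP, PG) = 90.00° ✓; |PG| = 14.00 ✓; ∠PGA = 86.90° ✓; |GA| = 12.10 ✓; ∠(GA, AS) = 90.00° ✓; |AS| = 8.600 ✓; ∠AST = 112.8° ✓; |ST| = 25.70 ✗.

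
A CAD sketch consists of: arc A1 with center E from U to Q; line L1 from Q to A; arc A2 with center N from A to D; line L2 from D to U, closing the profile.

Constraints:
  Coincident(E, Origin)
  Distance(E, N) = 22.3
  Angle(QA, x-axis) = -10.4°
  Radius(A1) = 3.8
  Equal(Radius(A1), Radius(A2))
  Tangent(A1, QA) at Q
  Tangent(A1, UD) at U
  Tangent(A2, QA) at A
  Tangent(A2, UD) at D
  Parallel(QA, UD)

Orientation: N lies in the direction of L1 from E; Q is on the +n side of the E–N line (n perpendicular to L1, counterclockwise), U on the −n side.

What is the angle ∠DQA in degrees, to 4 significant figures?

18.82°

The slot axis is L1's direction at -10.4°, so u = (cos -10.4°, sin -10.4°) = (0.9836, -0.1805) and n = (−sin -10.4°, cos -10.4°) = (0.1805, 0.9836). E is at the origin and N lies 22.3 along u from E, so N = 22.3·u = (21.93, -4.026). Tangency of A1 to both parallel lines with radius 3.8 puts Q and U at E ± 3.8·n: Q = (0.6860, 3.738), U = (-0.6860, -3.738). Equal radii place A and D the same way about N: A = N + 3.8·n = (22.62, -0.2880), D = N − 3.8·n = (21.25, -7.763). Then cos ∠DQA = QD·QA / (|QD||QA|), giving 18.82°.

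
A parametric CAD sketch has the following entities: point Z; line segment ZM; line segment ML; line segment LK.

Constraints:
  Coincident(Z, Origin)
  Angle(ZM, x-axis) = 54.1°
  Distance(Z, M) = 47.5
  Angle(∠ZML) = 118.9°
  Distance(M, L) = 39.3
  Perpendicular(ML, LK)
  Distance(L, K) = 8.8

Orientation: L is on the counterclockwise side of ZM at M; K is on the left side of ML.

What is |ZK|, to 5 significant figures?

70.361

Z is at the origin; ZM runs at 54.1° with length 47.5, so M = 47.5·(cos 54.1°, sin 54.1°) = (27.853, 38.477). ∠ZML = 118.9°, so ML runs at 54.1° + (180° − 118.9°) = 115.20° from the x-axis; with |ML| = 39.3, L = M + 39.3·(cos 115.20°, sin 115.20°) = (11.120, 74.037). The perpendicularity gives LK at right angles to ML; with |LK| = 8.8 on the left of ML, K = L + 8.8·(-0.90483, -0.42578) = (3.1571, 70.290). Then |ZK| = |K − Z| = 70.361.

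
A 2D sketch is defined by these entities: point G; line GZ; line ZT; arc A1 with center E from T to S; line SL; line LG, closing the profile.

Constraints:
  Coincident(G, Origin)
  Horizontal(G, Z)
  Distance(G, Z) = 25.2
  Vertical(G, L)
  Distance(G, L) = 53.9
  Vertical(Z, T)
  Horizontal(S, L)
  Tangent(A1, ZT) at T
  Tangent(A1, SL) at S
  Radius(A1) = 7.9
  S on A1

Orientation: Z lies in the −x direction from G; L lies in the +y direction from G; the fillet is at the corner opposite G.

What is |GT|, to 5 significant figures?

52.450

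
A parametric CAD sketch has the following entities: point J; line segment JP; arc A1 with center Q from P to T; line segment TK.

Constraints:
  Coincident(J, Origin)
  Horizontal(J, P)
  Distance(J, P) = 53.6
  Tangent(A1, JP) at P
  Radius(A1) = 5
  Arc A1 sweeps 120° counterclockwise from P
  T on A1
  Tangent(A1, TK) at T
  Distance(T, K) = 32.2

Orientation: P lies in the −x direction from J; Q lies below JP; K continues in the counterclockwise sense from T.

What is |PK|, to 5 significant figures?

37.292

On A1, P sits at bearing 90° from Q; a 120° counterclockwise sweep puts T at bearing 210°, so T = Q + 5.0·(cos 210°, sin 210°) = (-57.930, -7.5000). A1 meets TK tangentially, so QT is at right angles to TK, so TK runs along (−sin 210°, cos 210°); with |TK| = 32.2, K = (-41.830, -35.386). Then |PK| = |K − P| = 37.292.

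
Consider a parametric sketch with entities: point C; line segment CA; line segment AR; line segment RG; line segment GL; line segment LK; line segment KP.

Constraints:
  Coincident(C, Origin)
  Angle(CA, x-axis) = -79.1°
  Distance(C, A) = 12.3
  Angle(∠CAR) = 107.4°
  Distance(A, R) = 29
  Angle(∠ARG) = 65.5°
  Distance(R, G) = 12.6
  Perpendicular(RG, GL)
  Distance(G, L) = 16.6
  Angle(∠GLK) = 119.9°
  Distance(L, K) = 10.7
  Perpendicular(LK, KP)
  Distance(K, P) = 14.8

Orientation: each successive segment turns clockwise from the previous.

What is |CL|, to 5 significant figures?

14.271

C is at the origin; CA runs at -79.1° with length 12.3, so A = (2.3259, -12.078). ∠CAR = 107.4° gives AR at -151.70° from the x-axis; with |AR| = 29.0, R = (-23.208, -25.827). ∠ARG = 65.5° gives RG at 93.800° from the x-axis; with |RG| = 12.6, G = (-24.043, -13.254). The perpendicularity gives GL at right angles to RG, so GL runs at 3.8000°; with |GL| = 16.6, L = (-7.4795, -12.154). Then |CL| = |L − C| = 14.271.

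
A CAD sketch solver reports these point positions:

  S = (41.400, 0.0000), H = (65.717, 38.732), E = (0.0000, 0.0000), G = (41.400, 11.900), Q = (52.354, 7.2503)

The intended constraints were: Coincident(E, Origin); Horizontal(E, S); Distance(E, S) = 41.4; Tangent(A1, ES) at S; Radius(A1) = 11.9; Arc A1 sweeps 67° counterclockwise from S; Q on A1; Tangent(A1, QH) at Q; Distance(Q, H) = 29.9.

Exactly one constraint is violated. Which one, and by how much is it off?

Distance(Q, H) = 29.9 — off by 4.30.

E = (0.00, 0.00) ✓; E.y = 0.00, S.y = 0.00 ✓; |ES| = 41.40 ✓; ∠(GS, SE) = 90.00° ✓; |GS| = 11.90 ✓; bearing(G→Q) − bearing(G→S) = 67.00° ✓; |GQ| = 11.90 ✓; ∠(GQ, QH) = 90.00° ✓; |QH| = 34.20 ✗.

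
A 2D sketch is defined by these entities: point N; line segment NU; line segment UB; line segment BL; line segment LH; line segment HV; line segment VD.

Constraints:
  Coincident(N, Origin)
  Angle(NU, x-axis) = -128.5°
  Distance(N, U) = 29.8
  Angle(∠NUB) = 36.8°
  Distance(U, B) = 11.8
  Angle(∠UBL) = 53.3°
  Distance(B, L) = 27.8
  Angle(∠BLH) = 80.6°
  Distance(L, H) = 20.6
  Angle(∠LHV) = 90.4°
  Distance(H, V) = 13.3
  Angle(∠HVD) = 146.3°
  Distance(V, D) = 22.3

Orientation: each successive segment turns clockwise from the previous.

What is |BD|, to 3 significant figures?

5.97

N is at the origin; NU runs at -128.5° with length 29.8, so U = (-18.6, -23.3). ∠NUB = 36.8° gives UB at 88.3° from the x-axis; with |UB| = 11.8, B = (-18.2, -11.5). ∠UBL = 53.3° gives BL at -38.4° from the x-axis; with |BL| = 27.8, L = (3.59, -28.8). ∠BLH = 80.6° gives LH at -138° from the x-axis; with |LH| = 20.6, H = (-11.7, -42.6). ∠LHV = 90.4° gives HV at 133° from the x-axis; with |HV| = 13.3, V = (-20.7, -32.8). ∠HVD = 146.3° gives VD at 98.9° from the x-axis; with |VD| = 22.3, D = (-24.1, -10.8). Then |BD| = |D − B| = 5.97.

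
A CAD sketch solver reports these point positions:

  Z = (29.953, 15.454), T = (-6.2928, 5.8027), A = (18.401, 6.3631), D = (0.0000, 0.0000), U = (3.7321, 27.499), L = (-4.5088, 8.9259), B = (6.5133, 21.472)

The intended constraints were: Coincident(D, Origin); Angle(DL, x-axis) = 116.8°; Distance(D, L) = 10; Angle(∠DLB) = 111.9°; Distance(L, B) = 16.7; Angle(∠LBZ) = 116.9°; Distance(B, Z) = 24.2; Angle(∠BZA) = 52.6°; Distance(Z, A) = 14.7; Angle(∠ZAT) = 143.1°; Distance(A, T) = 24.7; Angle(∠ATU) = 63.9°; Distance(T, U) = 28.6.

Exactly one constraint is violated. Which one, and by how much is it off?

Distance(T, U) = 28.6 — off by 4.70.

D = (0.00, 0.00) ✓; DL at 116.8° ✓; |DL| = 10.00 ✓; ∠DLB = 111.9° ✓; |LB| = 16.70 ✓; ∠LBZ = 116.9° ✓; |BZ| = 24.20 ✓; ∠BZA = 52.60° ✓; |ZA| = 14.70 ✓; ∠ZAT = 143.1° ✓; |AT| = 24.70 ✓; ∠ATU = 63.90° ✓; |TU| = 23.90 ✗.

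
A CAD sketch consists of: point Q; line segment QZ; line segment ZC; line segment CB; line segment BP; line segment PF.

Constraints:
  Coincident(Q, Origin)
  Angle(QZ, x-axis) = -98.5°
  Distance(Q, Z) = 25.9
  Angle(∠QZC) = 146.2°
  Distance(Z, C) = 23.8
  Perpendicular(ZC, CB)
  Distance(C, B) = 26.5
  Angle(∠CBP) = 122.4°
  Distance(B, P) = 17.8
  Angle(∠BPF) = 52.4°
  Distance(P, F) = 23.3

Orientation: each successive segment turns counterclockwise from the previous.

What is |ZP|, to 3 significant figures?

37.1

ZC is perpendicular to CB, so CB runs at 25.3°; with |CB| = 26.5, B = (30.3, -35.8). ∠CBP = 122.4° gives BP at 82.9° from the x-axis; with |BP| = 17.8, P = (32.5, -18.1). Then |ZP| = |P − Z| = 37.1.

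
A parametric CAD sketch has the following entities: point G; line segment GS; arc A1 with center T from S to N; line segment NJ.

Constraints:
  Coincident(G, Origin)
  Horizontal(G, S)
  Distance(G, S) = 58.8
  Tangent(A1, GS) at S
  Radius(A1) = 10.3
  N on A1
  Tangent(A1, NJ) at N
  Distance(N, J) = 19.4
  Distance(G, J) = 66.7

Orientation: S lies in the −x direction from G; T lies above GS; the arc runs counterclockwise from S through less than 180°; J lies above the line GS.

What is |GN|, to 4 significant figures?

51.82

Checks: |TN| = 10.30 ✓; ∠(TN, NJ) = 90.00° ✓; |NJ| = 19.40 ✓; |GJ| = 66.70 ✓.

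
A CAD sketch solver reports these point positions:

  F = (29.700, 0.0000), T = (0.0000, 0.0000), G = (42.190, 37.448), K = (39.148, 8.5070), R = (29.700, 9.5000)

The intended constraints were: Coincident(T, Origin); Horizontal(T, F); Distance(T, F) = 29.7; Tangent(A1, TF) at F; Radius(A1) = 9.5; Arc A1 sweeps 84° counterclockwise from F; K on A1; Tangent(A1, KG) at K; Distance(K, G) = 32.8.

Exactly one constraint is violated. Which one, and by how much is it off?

Distance(K, G) = 32.8 — off by 3.70.

T = (0.00, 0.00) ✓; T.y = 0.00, F.y = 0.00 ✓; |TF| = 29.70 ✓; ∠(RF, FT) = 90.00° ✓; |RF| = 9.500 ✓; bearing(R→K) − bearing(R→F) = 84.00° ✓; |RK| = 9.500 ✓; ∠(RK, KG) = 90.00° ✓; |KG| = 29.10 ✗.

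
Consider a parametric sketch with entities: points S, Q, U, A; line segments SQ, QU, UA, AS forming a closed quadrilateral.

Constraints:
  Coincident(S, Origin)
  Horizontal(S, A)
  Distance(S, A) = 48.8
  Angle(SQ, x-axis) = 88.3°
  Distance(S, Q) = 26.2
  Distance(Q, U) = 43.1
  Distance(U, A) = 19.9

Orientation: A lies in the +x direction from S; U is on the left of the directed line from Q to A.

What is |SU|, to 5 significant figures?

47.330

Checks: |QU| = 43.10 ✓; |UA| = 19.90 ✓.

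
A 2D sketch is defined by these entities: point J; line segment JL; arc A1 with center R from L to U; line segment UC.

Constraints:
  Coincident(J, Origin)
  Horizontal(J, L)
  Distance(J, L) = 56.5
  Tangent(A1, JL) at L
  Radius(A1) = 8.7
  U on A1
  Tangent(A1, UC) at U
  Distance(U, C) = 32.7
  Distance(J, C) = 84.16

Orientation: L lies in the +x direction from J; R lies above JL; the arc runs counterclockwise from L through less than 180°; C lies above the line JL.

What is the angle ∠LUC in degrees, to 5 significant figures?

144.99°

Checks: J = (0.00, 0.00) ✓; |RU| = 8.700 ✓; ∠(RU, UC) = 90.00° ✓; |UC| = 32.70 ✓; |JC| = 84.16 ✓.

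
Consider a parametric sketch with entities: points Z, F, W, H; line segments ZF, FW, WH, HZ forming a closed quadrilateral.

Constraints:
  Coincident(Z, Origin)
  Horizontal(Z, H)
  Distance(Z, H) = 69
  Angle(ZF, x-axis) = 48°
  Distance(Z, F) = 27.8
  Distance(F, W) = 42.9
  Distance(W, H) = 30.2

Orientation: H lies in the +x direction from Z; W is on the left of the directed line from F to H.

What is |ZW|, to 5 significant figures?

67.264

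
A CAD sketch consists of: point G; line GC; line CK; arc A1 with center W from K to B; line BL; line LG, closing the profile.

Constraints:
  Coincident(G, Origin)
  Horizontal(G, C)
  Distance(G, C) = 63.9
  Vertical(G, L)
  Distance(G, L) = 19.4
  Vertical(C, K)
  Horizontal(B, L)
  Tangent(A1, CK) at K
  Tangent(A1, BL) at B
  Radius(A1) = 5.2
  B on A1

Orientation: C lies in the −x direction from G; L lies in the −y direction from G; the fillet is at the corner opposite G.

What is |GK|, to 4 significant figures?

65.46

The virtual corner opposite G is at (-63.90, -19.40). Since A1 is tangent to CK there, WK ⟂ CK and the tangent condition forces WB to be normal to BL, with radius 5.2, so the center W sits 5.2 in from both sides at W = (-58.70, -14.20). That places the tangent points at K = (-63.90, -14.20) on CK and B = (-58.70, -19.40) on BL. Then |GK| = |K − G| = 65.46.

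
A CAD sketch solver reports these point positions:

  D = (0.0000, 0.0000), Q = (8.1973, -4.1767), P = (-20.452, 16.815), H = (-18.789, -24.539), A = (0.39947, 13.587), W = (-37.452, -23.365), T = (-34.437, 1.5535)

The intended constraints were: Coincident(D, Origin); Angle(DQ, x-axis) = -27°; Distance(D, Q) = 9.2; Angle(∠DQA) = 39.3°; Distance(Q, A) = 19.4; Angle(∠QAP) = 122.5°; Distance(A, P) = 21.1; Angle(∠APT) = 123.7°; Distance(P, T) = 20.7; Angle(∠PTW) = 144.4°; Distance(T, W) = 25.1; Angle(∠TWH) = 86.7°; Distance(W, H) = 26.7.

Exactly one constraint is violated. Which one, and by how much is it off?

Distance(W, H) = 26.7 — off by 8.00.

D = (0.00, 0.00) ✓; DQ at -27.00° ✓; |DQ| = 9.200 ✓; ∠DQA = 39.30° ✓; |QA| = 19.40 ✓; ∠QAP = 122.5° ✓; |AP| = 21.10 ✓; ∠APT = 123.7° ✓; |PT| = 20.70 ✓; ∠PTW = 144.4° ✓; |TW| = 25.10 ✓; ∠TWH = 86.70° ✓; |WH| = 18.70 ✗.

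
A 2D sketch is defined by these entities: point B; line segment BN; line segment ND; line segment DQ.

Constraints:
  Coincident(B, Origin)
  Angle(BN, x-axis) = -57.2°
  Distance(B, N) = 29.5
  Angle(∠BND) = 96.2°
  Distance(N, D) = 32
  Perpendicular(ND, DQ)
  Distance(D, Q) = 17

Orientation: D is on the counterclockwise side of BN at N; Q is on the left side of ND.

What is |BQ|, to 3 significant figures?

37.3

∠BND = 96.2°, so ND runs at -57.2° + (180° − 96.2°) = 26.6° from the x-axis; with |ND| = 32.0, D = N + 32.0·(cos 26.6°, sin 26.6°) = (44.6, -10.5). ND is perpendicular to DQ; with |DQ| = 17.0 on the left of ND, Q = D + 17.0·(-0.448, 0.894) = (37.0, 4.73). Then |BQ| = |Q − B| = 37.3.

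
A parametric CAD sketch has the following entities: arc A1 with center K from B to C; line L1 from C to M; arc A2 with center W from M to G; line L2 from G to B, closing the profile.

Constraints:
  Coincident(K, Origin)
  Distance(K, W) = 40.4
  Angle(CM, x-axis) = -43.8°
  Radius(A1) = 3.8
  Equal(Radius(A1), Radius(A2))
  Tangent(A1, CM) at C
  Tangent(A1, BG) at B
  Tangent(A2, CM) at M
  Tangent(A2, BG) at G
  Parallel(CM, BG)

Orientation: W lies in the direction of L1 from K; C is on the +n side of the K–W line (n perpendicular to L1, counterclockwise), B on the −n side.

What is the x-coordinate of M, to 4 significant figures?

31.79

Tangency of A1 to both parallel lines with radius 3.8 puts C and B at K ± 3.8·n: C = (2.630, 2.743), B = (-2.630, -2.743). Equal radii place M and G the same way about W: M = W + 3.8·n = (31.79, -25.22), G = W − 3.8·n = (26.53, -30.71). So M.x = 31.79.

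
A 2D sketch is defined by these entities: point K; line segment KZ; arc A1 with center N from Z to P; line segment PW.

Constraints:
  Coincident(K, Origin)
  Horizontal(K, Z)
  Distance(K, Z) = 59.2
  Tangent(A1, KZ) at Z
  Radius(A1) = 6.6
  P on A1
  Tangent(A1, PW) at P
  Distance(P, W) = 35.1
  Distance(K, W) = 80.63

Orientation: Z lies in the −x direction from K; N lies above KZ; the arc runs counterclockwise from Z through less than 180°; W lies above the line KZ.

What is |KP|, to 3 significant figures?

54.2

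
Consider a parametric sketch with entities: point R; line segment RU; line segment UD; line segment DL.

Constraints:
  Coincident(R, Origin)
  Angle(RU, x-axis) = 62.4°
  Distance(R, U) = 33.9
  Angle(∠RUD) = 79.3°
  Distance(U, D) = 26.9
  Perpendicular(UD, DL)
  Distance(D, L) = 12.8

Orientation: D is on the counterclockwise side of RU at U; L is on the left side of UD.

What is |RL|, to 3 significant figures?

29.1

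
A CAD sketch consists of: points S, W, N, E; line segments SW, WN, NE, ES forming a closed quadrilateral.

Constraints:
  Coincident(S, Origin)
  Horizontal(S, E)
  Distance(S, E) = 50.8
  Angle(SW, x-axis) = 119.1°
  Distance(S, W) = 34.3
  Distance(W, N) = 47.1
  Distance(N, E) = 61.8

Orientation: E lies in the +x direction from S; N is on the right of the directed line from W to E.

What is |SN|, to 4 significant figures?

18.65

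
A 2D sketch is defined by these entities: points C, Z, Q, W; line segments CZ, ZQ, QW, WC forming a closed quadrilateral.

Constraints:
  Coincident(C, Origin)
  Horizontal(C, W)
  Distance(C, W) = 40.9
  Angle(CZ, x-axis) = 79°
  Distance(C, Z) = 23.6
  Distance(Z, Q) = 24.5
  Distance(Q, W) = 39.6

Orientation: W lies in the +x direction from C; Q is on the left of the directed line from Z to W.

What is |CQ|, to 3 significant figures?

44.2

Checks: |ZQ| = 24.50 ✓; |QW| = 39.60 ✓.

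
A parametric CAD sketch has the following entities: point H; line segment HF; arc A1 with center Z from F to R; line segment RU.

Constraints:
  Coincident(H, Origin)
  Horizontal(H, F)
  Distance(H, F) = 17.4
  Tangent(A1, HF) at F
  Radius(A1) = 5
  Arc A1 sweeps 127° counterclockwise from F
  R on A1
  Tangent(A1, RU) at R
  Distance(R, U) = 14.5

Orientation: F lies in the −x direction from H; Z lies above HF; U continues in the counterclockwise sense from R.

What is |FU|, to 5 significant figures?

20.153

H is at the origin; H and F share the same y with |HF| = 17.4 and F on the −x side, so F = (-17.400, 0.0000). Tangency of A1 to HF means the radius ZF is perpendicular to HF, so Z = F + (0, 5) = (-17.400, 5.0000). On A1, F sits at bearing -90° from Z; a 127° counterclockwise sweep puts R at bearing 37°, so R = Z + 5.0·(cos 37°, sin 37°) = (-13.407, 8.0091). Tangency of A1 to RU means the radius ZR is perpendicular to RU, so RU runs along (−sin 37°, cos 37°); with |RU| = 14.5, U = (-22.133, 19.589). Then |FU| = |U − F| = 20.153.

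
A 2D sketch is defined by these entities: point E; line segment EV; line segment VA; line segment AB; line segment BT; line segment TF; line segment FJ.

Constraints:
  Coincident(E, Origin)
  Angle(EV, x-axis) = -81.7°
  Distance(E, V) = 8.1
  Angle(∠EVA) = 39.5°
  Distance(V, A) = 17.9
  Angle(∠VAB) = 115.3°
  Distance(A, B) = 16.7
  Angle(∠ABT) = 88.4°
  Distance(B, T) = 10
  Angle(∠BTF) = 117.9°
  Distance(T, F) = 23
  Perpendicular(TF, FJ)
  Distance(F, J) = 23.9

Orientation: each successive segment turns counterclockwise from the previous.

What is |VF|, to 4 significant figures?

5.286

E is at the origin; EV runs at -81.7° with length 8.1, so V = (1.169, -8.015). ∠EVA = 39.5° gives VA at 58.80° from the x-axis; with |VA| = 17.9, A = (10.44, 7.296). ∠VAB = 115.3° gives AB at 123.5° from the x-axis; with |AB| = 16.7, B = (1.225, 21.22). ∠ABT = 88.4° gives BT at -144.9° from the x-axis; with |BT| = 10.0, T = (-6.957, 15.47). ∠BTF = 117.9° gives TF at -82.80° from the x-axis; with |TF| = 23.0, F = (-4.074, -7.347). Then |VF| = |F − V| = 5.286.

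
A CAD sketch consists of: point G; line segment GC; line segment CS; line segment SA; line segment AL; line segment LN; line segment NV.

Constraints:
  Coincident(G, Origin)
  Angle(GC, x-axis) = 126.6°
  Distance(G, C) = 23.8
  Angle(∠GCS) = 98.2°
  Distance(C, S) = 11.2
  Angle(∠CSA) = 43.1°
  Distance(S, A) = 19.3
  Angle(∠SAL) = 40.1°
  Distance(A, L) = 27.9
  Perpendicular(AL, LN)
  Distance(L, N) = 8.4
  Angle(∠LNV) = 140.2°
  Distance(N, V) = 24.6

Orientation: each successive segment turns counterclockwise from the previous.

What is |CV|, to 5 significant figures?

26.021

AL is perpendicular to LN, so LN runs at -144.80°; with |LN| = 8.4, N = (-28.320, 26.839). ∠LNV = 140.2° gives NV at -105.00° from the x-axis; with |NV| = 24.6, V = (-34.687, 3.0771). Then |CV| = |V − C| = 26.021.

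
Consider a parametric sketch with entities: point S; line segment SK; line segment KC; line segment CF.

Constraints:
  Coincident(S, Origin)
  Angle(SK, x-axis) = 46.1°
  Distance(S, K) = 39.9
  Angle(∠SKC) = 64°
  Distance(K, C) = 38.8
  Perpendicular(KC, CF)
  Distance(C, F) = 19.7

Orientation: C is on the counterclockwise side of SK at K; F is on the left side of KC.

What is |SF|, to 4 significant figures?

26.74

S is at the origin; SK runs at 46.1° with length 39.9, so K = 39.9·(cos 46.1°, sin 46.1°) = (27.67, 28.75). ∠SKC = 64.0°, so KC runs at 46.1° + (180° − 64.0°) = 162.1° from the x-axis; with |KC| = 38.8, C = K + 38.8·(cos 162.1°, sin 162.1°) = (-9.255, 40.68). KC is perpendicular to CF; with |CF| = 19.7 on the left of KC, F = C + 19.7·(-0.3074, -0.9516) = (-15.31, 21.93). Then |SF| = |F − S| = 26.74.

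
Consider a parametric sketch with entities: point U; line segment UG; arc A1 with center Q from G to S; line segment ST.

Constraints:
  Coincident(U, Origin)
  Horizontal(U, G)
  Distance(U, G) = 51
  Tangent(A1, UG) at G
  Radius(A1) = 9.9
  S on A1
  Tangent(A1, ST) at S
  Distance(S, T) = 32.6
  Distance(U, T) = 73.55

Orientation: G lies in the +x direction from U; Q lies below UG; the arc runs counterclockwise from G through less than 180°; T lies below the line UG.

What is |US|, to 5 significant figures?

45.199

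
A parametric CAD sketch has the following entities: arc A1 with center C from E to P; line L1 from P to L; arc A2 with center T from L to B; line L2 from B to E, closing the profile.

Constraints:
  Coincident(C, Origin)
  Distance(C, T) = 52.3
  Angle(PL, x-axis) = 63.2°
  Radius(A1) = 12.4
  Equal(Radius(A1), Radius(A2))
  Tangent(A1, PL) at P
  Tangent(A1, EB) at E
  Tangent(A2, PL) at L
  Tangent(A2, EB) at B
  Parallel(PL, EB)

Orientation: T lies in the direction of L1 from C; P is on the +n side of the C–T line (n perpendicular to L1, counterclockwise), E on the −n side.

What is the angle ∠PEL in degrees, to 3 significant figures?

64.6°

The slot axis is L1's direction at 63.2°, so u = (cos 63.2°, sin 63.2°) = (0.451, 0.893) and n = (−sin 63.2°, cos 63.2°) = (-0.893, 0.451). C is at the origin and T lies 52.3 along u from C, so T = 52.3·u = (23.6, 46.7). Tangency of A1 to both parallel lines with radius 12.4 puts P and E at C ± 12.4·n: P = (-11.1, 5.59), E = (11.1, -5.59). Equal radii place L and B the same way about T: L = T + 12.4·n = (12.5, 52.3), B = T − 12.4·n = (34.6, 41.1). Then cos ∠PEL = EP·EL / (|EP||EL|), giving 64.6°.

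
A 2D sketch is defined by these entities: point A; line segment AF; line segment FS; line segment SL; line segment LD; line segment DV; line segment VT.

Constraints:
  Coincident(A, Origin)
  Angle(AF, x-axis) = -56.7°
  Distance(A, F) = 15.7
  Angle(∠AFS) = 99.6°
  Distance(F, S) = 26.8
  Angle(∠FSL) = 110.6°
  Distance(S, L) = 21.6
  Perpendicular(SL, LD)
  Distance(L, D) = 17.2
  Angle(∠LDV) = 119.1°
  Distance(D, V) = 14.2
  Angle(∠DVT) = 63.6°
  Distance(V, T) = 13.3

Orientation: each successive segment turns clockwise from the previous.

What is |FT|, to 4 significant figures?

22.96

∠LDV = 119.1° gives DV at 2.600° from the x-axis; with |DV| = 14.2, V = (-8.483, -5.691). ∠DVT = 63.6° gives VT at -113.8° from the x-axis; with |VT| = 13.3, T = (-13.85, -17.86). Then |FT| = |T − F| = 22.96.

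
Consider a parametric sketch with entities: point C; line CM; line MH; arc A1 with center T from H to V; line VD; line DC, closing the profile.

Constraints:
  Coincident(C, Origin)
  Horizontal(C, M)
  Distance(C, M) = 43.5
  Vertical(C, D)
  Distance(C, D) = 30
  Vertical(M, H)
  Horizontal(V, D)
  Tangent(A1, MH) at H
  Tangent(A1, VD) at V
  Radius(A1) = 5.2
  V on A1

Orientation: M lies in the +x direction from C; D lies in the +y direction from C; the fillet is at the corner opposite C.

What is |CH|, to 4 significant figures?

50.07

The virtual corner opposite C is at (43.50, 30.00). Since A1 is tangent to MH there, TH ⟂ MH and since A1 is tangent to VD there, TV ⟂ VD, with radius 5.2, so the center T sits 5.2 in from both sides at T = (38.30, 24.80). That places the tangent points at H = (43.50, 24.80) on MH and V = (38.30, 30.00) on VD. Then |CH| = |H − C| = 50.07.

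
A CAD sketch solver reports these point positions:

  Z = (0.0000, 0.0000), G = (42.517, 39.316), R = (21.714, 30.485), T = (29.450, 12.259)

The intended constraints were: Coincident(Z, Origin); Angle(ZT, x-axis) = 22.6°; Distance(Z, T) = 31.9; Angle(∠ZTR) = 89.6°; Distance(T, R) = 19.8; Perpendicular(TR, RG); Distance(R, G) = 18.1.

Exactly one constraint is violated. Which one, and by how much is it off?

Distance(R, G) = 18.1 — off by 4.50.

Z = (0.00, 0.00) ✓; ZT at 22.60° ✓; |ZT| = 31.90 ✓; ∠ZTR = 89.60° ✓; |TR| = 19.80 ✓; ∠(TR, RG) = 90.00° ✓; |RG| = 22.60 ✗.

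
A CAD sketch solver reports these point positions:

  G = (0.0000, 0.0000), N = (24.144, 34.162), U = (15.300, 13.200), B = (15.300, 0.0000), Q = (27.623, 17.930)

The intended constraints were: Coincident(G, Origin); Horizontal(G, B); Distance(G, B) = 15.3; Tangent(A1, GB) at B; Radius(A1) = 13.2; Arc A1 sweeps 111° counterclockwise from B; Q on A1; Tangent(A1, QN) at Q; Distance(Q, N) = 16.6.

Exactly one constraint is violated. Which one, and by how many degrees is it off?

Tangent(A1, QN) at Q — off by 8.90°.

G = (0.00, 0.00) ✓; G.y = 0.00, B.y = 0.00 ✓; |GB| = 15.30 ✓; ∠(UB, BG) = 90.00° ✓; |UB| = 13.20 ✓; bearing(U→Q) − bearing(U→B) = 111.0° ✓; |UQ| = 13.20 ✓; ∠(UQ, QN) = 98.90° ✗; |QN| = 16.60 ✓.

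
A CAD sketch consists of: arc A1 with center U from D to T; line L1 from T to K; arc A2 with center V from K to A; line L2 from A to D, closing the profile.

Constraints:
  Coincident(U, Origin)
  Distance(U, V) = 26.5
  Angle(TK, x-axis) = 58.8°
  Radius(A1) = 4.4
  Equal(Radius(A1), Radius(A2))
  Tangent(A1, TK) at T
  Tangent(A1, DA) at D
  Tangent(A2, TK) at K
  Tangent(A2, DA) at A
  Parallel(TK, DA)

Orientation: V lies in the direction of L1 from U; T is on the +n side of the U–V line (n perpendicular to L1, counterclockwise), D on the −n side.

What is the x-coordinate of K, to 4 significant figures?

9.964

The slot axis is L1's direction at 58.8°, so u = (cos 58.8°, sin 58.8°) = (0.5180, 0.8554) and n = (−sin 58.8°, cos 58.8°) = (-0.8554, 0.5180). U is at the origin and V lies 26.5 along u from U, so V = 26.5·u = (13.73, 22.67). Tangency of A1 to both parallel lines with radius 4.4 puts T and D at U ± 4.4·n: T = (-3.764, 2.279), D = (3.764, -2.279). Equal radii place K and A the same way about V: K = V + 4.4·n = (9.964, 24.95), A = V − 4.4·n = (17.49, 20.39). So K.x = 9.964.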